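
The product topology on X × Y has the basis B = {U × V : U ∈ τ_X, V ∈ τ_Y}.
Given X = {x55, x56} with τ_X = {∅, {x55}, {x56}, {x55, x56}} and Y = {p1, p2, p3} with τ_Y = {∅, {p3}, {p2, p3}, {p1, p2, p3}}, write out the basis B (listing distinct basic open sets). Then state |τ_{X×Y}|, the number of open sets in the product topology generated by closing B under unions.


Basis B = {∅ × ∅, {x55} × {p3}, {x56} × {p3}, {x55} × {p2, p3}, {x55, x56} × {p3}, {x56} × {p2, p3}, {x55} × {p1, p2, p3}, {x56} × {p1, p2, p3}, {x55, x56} × {p2, p3}, {x55, x56} × {p1, p2, p3}}; |τ_{X×Y}| = 16.

Enumerate products U × V with U ∈ τ_X, V ∈ τ_Y (deduplicated):
  ∅ × ∅ = {} (∅)
  {x55} × {p3} = {(x55,p3)}
  {x56} × {p3} = {(x56,p3)}
  {x55} × {p2, p3} = {(x55,p2), (x55,p3)}
  {x55, x56} × {p3} = {(x55,p3), (x56,p3)}
  {x56} × {p2, p3} = {(x56,p2), (x56,p3)}
  {x55} × {p1, p2, p3} = {(x55,p1), (x55,p2), (x55,p3)}
  {x56} × {p1, p2, p3} = {(x56,p1), (x56,p2), (x56,p3)}
  {x55, x56} × {p2, p3} = {(x55,p2), (x55,p3), (x56,p2), (x56,p3)}
  {x55, x56} × {p1, p2, p3} = {(x55,p1), (x55,p2), (x55,p3), (x56,p1), (x56,p2), (x56,p3)}
These 10 distinct sets form the basis B.
Close under arbitrary unions to get τ_{X×Y}; counting gives |τ_{X×Y}| = 16.


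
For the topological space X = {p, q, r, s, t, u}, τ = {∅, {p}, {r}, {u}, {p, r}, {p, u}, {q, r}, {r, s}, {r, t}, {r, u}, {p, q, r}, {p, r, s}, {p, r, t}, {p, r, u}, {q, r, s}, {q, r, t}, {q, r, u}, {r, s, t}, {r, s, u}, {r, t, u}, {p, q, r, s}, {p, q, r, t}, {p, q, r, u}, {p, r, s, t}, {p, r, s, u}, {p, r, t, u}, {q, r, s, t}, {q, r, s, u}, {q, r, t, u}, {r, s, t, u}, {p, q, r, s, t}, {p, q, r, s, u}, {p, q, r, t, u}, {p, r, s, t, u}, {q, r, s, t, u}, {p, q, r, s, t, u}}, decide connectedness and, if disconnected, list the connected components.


(X, τ) is disconnected; components = [{p}, {u}, {q, r, s, t}].

Find clopen sets (U ∈ τ with X ∖ U ∈ τ):
  U = ∅, X ∖ U = {p, q, r, s, t, u} — both open, so U is clopen.
  U = {p}, X ∖ U = {q, r, s, t, u} — both open, so U is clopen.
  U = {u}, X ∖ U = {p, q, r, s, t} — both open, so U is clopen.
  U = {p, u}, X ∖ U = {q, r, s, t} — both open, so U is clopen.
  U = {q, r, s, t}, X ∖ U = {p, u} — both open, so U is clopen.
  U = {p, q, r, s, t}, X ∖ U = {u} — both open, so U is clopen.
  U = {q, r, s, t, u}, X ∖ U = {p} — both open, so U is clopen.
  U = {p, q, r, s, t, u}, X ∖ U = ∅ — both open, so U is clopen.
Nontrivial clopen(s) exist: e.g. {q, r, s, t, u}. So (X, τ) is disconnected.
Compute connected components by grouping points that agree on all clopens:
  component: {p}
  component: {u}
  component: {q, r, s, t}


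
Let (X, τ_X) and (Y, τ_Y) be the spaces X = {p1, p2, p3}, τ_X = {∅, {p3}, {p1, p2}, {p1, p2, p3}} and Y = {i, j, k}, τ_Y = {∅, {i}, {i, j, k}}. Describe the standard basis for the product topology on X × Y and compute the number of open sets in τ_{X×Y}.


Basis B = {∅ × ∅, {p3} × {i}, {p1, p2} × {i}, {p1, p2, p3} × {i}, {p3} × {i, j, k}, {p1, p2} × {i, j, k}, {p1, p2, p3} × {i, j, k}}; |τ_{X×Y}| = 9.

Enumerate products U × V with U ∈ τ_X, V ∈ τ_Y (deduplicated):
  ∅ × ∅ = {} (∅)
  {p3} × {i} = {(p3,i)}
  {p1, p2} × {i} = {(p1,i), (p2,i)}
  {p1, p2, p3} × {i} = {(p1,i), (p2,i), (p3,i)}
  {p3} × {i, j, k} = {(p3,i), (p3,j), (p3,k)}
  {p1, p2} × {i, j, k} = {(p1,i), (p1,j), (p1,k), (p2,i), (p2,j), (p2,k)}
  {p1, p2, p3} × {i, j, k} = {(p1,i), (p1,j), (p1,k), (p2,i), (p2,j), (p2,k), (p3,i), (p3,j), (p3,k)}
These 7 distinct sets form the basis B.
Close under arbitrary unions to get τ_{X×Y}; counting gives |τ_{X×Y}| = 9.


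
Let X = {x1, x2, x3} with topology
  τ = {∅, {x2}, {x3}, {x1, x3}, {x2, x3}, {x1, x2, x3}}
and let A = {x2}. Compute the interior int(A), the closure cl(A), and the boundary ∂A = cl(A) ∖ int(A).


int(A) = {x2}, cl(A) = {x2}, ∂A = ∅.

Closed sets in (X, τ) are complements of opens:
  closed(X, τ) = {∅, {x1}, {x2}, {x1, x2}, {x1, x3}, {x1, x2, x3}}.
int(A) = ⋃ {U ∈ τ : U ⊆ A}. Opens contained in A: ∅, {x2}.
Taking the union of these: int(A) = {x2}.
cl(A) = ⋂ {C closed : A ⊆ C}. Closed sets containing A: {x2}, {x1, x2}, {x1, x2, x3}.
Intersecting these: cl(A) = {x2}.
∂A = cl(A) ∖ int(A) = {x2} ∖ {x2} = ∅.


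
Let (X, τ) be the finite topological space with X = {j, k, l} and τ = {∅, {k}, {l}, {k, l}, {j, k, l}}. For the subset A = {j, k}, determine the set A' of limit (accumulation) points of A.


A' = {j}

For each x ∈ X, list the open sets U ∈ τ with x ∈ U, then check whether U ∩ (A ∖ {x}) ≠ ∅ for every such U.
  x = j: opens ∋ x are {j, k, l}; each meets A ∖ {j}, so x IS a limit point.
  x = k: open {k} ∋ x has {k} ∩ (A ∖ {k}) = ∅, so x is NOT a limit point.
  x = l: open {l} ∋ x has {l} ∩ (A ∖ {l}) = ∅, so x is NOT a limit point.
Collecting: A' = {j}.


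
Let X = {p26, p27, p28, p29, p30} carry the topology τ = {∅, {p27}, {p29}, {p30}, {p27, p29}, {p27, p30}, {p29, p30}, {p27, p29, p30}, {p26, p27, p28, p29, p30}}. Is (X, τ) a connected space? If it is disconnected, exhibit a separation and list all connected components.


(X, τ) is connected.

Find clopen sets (U ∈ τ with X ∖ U ∈ τ):
  U = ∅, X ∖ U = {p26, p27, p28, p29, p30} — both open, so U is clopen.
  U = {p26, p27, p28, p29, p30}, X ∖ U = ∅ — both open, so U is clopen.
Only trivial clopens (∅ and X) exist, so (X, τ) is connected.
Compute connected components by grouping points that agree on all clopens:
  component: {p26, p27, p28, p29, p30}


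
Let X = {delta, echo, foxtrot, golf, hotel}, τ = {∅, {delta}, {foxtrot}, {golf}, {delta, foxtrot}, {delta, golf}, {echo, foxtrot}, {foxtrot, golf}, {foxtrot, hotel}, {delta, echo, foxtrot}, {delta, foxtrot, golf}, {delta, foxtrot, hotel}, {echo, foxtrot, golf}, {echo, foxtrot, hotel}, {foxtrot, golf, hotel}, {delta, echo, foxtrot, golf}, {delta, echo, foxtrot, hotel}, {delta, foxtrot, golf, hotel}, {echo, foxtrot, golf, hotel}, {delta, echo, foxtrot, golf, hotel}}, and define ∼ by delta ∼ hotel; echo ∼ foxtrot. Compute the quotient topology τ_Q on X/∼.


X/∼ = {[delta=hotel], [echo=foxtrot], [golf]}; |τ_Q| = 6.

Equivalence classes: [delta=hotel], [echo=foxtrot], [golf].
Quotient map π: X → X/∼ sends delta ↦ [delta=hotel], echo ↦ [echo=foxtrot], foxtrot ↦ [echo=foxtrot], golf ↦ [golf], hotel ↦ [delta=hotel].
For each subset V ⊆ X/∼, compute π^{-1}(V) ⊆ X and check whether π^{-1}(V) ∈ τ. V is open in τ_Q iff π^{-1}(V) ∈ τ.
  V = {}: π^{-1}(V) = ∅ ∈ τ ✓.
  V = {[delta=hotel]}: π^{-1}(V) = {delta, hotel} ∉ τ ✗.
  V = {[echo=foxtrot]}: π^{-1}(V) = {echo, foxtrot} ∈ τ ✓.
  V = {[delta=hotel], [echo=foxtrot]}: π^{-1}(V) = {delta, echo, foxtrot, hotel} ∈ τ ✓.
  V = {[golf]}: π^{-1}(V) = {golf} ∈ τ ✓.
  V = {[delta=hotel], [golf]}: π^{-1}(V) = {delta, golf, hotel} ∉ τ ✗.
  V = {[echo=foxtrot], [golf]}: π^{-1}(V) = {echo, foxtrot, golf} ∈ τ ✓.
  V = {[delta=hotel], [echo=foxtrot], [golf]}: π^{-1}(V) = {delta, echo, foxtrot, golf, hotel} ∈ τ ✓.
Open sets in the quotient: τ_Q = {{}, {[echo=foxtrot]}, {[delta=hotel], [echo=foxtrot]}, {[golf]}, {[echo=foxtrot], [golf]}, {[delta=hotel], [echo=foxtrot], [golf]}} (6 elements).


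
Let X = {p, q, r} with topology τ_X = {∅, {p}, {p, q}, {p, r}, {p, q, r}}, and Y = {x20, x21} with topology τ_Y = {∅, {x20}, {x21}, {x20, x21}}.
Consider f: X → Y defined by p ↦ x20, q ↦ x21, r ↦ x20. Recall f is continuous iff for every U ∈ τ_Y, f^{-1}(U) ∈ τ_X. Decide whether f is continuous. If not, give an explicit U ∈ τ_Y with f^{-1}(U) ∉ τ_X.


f is NOT continuous.

Compute f^{-1}(U) for each U ∈ τ_Y:
  U = ∅: f^{-1}(U) = ∅ ∈ τ_X ✓.
  U = {x20}: f^{-1}(U) = {p, r} ∈ τ_X ✓.
  U = {x21}: f^{-1}(U) = {q} ∉ τ_X ✗.
  U = {x20, x21}: f^{-1}(U) = {p, q, r} ∈ τ_X ✓.
Found U = {x21} with f^{-1}(U) = {q} not in τ_X. Therefore f is NOT continuous.


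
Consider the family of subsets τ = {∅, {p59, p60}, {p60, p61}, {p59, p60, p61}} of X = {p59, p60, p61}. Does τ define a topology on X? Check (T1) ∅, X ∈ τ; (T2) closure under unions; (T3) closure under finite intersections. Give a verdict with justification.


τ is NOT a topology on X.

Axiom (T1): ∅ ∈ τ? Yes; X ∈ τ? Yes.
Axiom (T2/T3): check pairwise unions and intersections of members of τ.
Counterexample for (T3): {p59, p60} ∩ {p60, p61} = {p60} ∉ τ. Therefore τ is NOT a topology.


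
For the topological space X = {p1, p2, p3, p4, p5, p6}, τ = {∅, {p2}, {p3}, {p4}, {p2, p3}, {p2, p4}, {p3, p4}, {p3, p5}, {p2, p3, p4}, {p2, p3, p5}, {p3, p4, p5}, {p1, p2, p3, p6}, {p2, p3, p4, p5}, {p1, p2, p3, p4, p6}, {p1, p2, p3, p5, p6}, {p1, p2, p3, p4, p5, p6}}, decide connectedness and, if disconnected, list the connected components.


(X, τ) is disconnected; components = [{p4}, {p1, p2, p3, p5, p6}].

Find clopen sets (U ∈ τ with X ∖ U ∈ τ):
  U = ∅, X ∖ U = {p1, p2, p3, p4, p5, p6} — both open, so U is clopen.
  U = {p4}, X ∖ U = {p1, p2, p3, p5, p6} — both open, so U is clopen.
  U = {p1, p2, p3, p5, p6}, X ∖ U = {p4} — both open, so U is clopen.
  U = {p1, p2, p3, p4, p5, p6}, X ∖ U = ∅ — both open, so U is clopen.
Nontrivial clopen(s) exist: e.g. {p1, p2, p3, p5, p6}. So (X, τ) is disconnected.
Compute connected components by grouping points that agree on all clopens:
  component: {p4}
  component: {p1, p2, p3, p5, p6}


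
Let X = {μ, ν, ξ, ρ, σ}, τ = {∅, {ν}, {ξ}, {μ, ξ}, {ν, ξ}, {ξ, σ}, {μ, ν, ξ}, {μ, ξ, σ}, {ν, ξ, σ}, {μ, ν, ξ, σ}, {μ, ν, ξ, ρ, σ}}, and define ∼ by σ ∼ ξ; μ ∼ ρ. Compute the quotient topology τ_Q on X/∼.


X/∼ = {[μ=ρ], [ν], [ξ=σ]}; |τ_Q| = 5.

Equivalence classes: [μ=ρ], [ν], [ξ=σ].
Quotient map π: X → X/∼ sends μ ↦ [μ=ρ], ν ↦ [ν], ξ ↦ [ξ=σ], ρ ↦ [μ=ρ], σ ↦ [ξ=σ].
For each subset V ⊆ X/∼, compute π^{-1}(V) ⊆ X and check whether π^{-1}(V) ∈ τ. V is open in τ_Q iff π^{-1}(V) ∈ τ.
  V = {}: π^{-1}(V) = ∅ ∈ τ ✓.
  V = {[μ=ρ]}: π^{-1}(V) = {μ, ρ} ∉ τ ✗.
  V = {[ν]}: π^{-1}(V) = {ν} ∈ τ ✓.
  V = {[μ=ρ], [ν]}: π^{-1}(V) = {μ, ν, ρ} ∉ τ ✗.
  V = {[ξ=σ]}: π^{-1}(V) = {ξ, σ} ∈ τ ✓.
  V = {[μ=ρ], [ξ=σ]}: π^{-1}(V) = {μ, ξ, ρ, σ} ∉ τ ✗.
  V = {[ν], [ξ=σ]}: π^{-1}(V) = {ν, ξ, σ} ∈ τ ✓.
  V = {[μ=ρ], [ν], [ξ=σ]}: π^{-1}(V) = {μ, ν, ξ, ρ, σ} ∈ τ ✓.
Open sets in the quotient: τ_Q = {{}, {[ν]}, {[ξ=σ]}, {[ν], [ξ=σ]}, {[μ=ρ], [ν], [ξ=σ]}} (5 elements).


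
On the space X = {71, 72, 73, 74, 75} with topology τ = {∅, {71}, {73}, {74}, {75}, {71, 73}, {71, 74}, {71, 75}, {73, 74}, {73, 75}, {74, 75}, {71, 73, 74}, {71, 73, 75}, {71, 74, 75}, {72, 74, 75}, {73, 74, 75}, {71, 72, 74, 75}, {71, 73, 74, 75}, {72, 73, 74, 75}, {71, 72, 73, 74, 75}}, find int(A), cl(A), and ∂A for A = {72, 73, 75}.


int(A) = {73, 75}, cl(A) = {72, 73, 75}, ∂A = {72}.

Closed sets in (X, τ) are complements of opens:
  closed(X, τ) = {∅, {71}, {72}, {73}, {71, 72}, {71, 73}, {72, 73}, {72, 74}, {72, 75}, {71, 72, 73}, {71, 72, 74}, {71, 72, 75}, {72, 73, 74}, {72, 73, 75}, {72, 74, 75}, {71, 72, 73, 74}, {71, 72, 73, 75}, {71, 72, 74, 75}, {72, 73, 74, 75}, {71, 72, 73, 74, 75}}.
int(A) = ⋃ {U ∈ τ : U ⊆ A}. Opens contained in A: ∅, {73}, {75}, {73, 75}.
Taking the union of these: int(A) = {73, 75}.
cl(A) = ⋂ {C closed : A ⊆ C}. Closed sets containing A: {72, 73, 75}, {71, 72, 73, 75}, {72, 73, 74, 75}, {71, 72, 73, 74, 75}.
Intersecting these: cl(A) = {72, 73, 75}.
∂A = cl(A) ∖ int(A) = {72, 73, 75} ∖ {73, 75} = {72}.


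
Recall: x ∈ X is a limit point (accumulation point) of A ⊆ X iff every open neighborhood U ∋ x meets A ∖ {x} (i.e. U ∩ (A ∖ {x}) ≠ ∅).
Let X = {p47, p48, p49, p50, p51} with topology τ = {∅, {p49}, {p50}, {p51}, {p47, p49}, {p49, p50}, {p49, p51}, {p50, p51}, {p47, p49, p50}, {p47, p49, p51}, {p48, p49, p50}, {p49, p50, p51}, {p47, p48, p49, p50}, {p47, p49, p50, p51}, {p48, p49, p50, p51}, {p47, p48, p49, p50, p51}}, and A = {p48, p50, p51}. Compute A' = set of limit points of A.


A' = {p48}

For each x ∈ X, list the open sets U ∈ τ with x ∈ U, then check whether U ∩ (A ∖ {x}) ≠ ∅ for every such U.
  x = p47: open {p47, p49} ∋ x has {p47, p49} ∩ (A ∖ {p47}) = ∅, so x is NOT a limit point.
  x = p48: opens ∋ x are {p48, p49, p50}, {p47, p48, p49, p50}, {p48, p49, p50, p51}, {p47, p48, p49, p50, p51}; each meets A ∖ {p48}, so x IS a limit point.
  x = p49: open {p49} ∋ x has {p49} ∩ (A ∖ {p49}) = ∅, so x is NOT a limit point.
  x = p50: open {p50} ∋ x has {p50} ∩ (A ∖ {p50}) = ∅, so x is NOT a limit point.
  x = p51: open {p51} ∋ x has {p51} ∩ (A ∖ {p51}) = ∅, so x is NOT a limit point.
Collecting: A' = {p48}.


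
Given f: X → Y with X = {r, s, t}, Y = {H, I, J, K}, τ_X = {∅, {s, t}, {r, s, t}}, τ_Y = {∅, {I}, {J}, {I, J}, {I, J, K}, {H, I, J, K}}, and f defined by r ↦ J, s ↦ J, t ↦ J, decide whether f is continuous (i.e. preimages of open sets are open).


f IS continuous.

Compute f^{-1}(U) for each U ∈ τ_Y:
  U = ∅: f^{-1}(U) = ∅ ∈ τ_X ✓.
  U = {I}: f^{-1}(U) = ∅ ∈ τ_X ✓.
  U = {J}: f^{-1}(U) = {r, s, t} ∈ τ_X ✓.
  U = {I, J}: f^{-1}(U) = {r, s, t} ∈ τ_X ✓.
  U = {I, J, K}: f^{-1}(U) = {r, s, t} ∈ τ_X ✓.
  U = {H, I, J, K}: f^{-1}(U) = {r, s, t} ∈ τ_X ✓.
Every preimage lies in τ_X, so f IS continuous.


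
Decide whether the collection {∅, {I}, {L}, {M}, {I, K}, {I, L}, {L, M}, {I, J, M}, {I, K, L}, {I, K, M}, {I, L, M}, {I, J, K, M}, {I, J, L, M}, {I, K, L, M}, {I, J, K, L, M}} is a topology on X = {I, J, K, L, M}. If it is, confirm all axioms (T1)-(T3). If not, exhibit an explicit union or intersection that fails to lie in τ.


τ is NOT a topology on X.

Axiom (T1): ∅ ∈ τ? Yes; X ∈ τ? Yes.
Axiom (T2/T3): check pairwise unions and intersections of members of τ.
Counterexample for (T2): {I} ∪ {M} = {I, M} ∉ τ. Therefore τ is NOT a topology.


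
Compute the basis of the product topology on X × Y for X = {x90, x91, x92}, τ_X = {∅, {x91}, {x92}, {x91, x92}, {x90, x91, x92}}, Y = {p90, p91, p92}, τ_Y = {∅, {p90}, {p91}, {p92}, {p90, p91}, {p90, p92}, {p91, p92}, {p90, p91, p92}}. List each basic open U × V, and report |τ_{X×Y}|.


Basis B = {∅ × ∅, {x91} × {p90}, {x91} × {p91}, {x91} × {p92}, {x92} × {p90}, {x92} × {p91}, {x92} × {p92}, {x91} × {p90, p91}, {x91} × {p90, p92}, {x91, x92} × {p90}, {x91} × {p91, p92}, {x91, x92} × {p91}, {x91, x92} × {p92}, {x92} × {p90, p91}, {x92} × {p90, p92}, {x92} × {p91, p92}, {x90, x91, x92} × {p90}, {x90, x91, x92} × {p91}, {x90, x91, x92} × {p92}, {x91} × {p90, p91, p92}, {x92} × {p90, p91, p92}, {x91, x92} × {p90, p91}, {x91, x92} × {p90, p92}, {x91, x92} × {p91, p92}, {x90, x91, x92} × {p90, p91}, {x90, x91, x92} × {p90, p92}, {x90, x91, x92} × {p91, p92}, {x91, x92} × {p90, p91, p92}, {x90, x91, x92} × {p90, p91, p92}}; |τ_{X×Y}| = 125.

Enumerate products U × V with U ∈ τ_X, V ∈ τ_Y (deduplicated):
  ∅ × ∅ = {} (∅)
  {x91} × {p90} = {(x91,p90)}
  {x91} × {p91} = {(x91,p91)}
  {x91} × {p92} = {(x91,p92)}
  {x92} × {p90} = {(x92,p90)}
  {x92} × {p91} = {(x92,p91)}
  {x92} × {p92} = {(x92,p92)}
  {x91} × {p90, p91} = {(x91,p90), (x91,p91)}
  {x91} × {p90, p92} = {(x91,p90), (x91,p92)}
  {x91, x92} × {p90} = {(x91,p90), (x92,p90)}
  {x91} × {p91, p92} = {(x91,p91), (x91,p92)}
  {x91, x92} × {p91} = {(x91,p91), (x92,p91)}
  {x91, x92} × {p92} = {(x91,p92), (x92,p92)}
  {x92} × {p90, p91} = {(x92,p90), (x92,p91)}
  {x92} × {p90, p92} = {(x92,p90), (x92,p92)}
  {x92} × {p91, p92} = {(x92,p91), (x92,p92)}
  {x90, x91, x92} × {p90} = {(x90,p90), (x91,p90), (x92,p90)}
  {x90, x91, x92} × {p91} = {(x90,p91), (x91,p91), (x92,p91)}
  {x90, x91, x92} × {p92} = {(x90,p92), (x91,p92), (x92,p92)}
  {x91} × {p90, p91, p92} = {(x91,p90), (x91,p91), (x91,p92)}
  {x92} × {p90, p91, p92} = {(x92,p90), (x92,p91), (x92,p92)}
  {x91, x92} × {p90, p91} = {(x91,p90), (x91,p91), (x92,p90), (x92,p91)}
  {x91, x92} × {p90, p92} = {(x91,p90), (x91,p92), (x92,p90), (x92,p92)}
  {x91, x92} × {p91, p92} = {(x91,p91), (x91,p92), (x92,p91), (x92,p92)}
  {x90, x91, x92} × {p90, p91} = {(x90,p90), (x90,p91), (x91,p90), (x91,p91), (x92,p90), (x92,p91)}
  {x90, x91, x92} × {p90, p92} = {(x90,p90), (x90,p92), (x91,p90), (x91,p92), (x92,p90), (x92,p92)}
  {x90, x91, x92} × {p91, p92} = {(x90,p91), (x90,p92), (x91,p91), (x91,p92), (x92,p91), (x92,p92)}
  {x91, x92} × {p90, p91, p92} = {(x91,p90), (x91,p91), (x91,p92), (x92,p90), (x92,p91), (x92,p92)}
  {x90, x91, x92} × {p90, p91, p92} = {(x90,p90), (x90,p91), (x90,p92), (x91,p90), (x91,p91), (x91,p92), (x92,p90), (x92,p91), (x92,p92)}
These 29 distinct sets form the basis B.
Close under arbitrary unions to get τ_{X×Y}; counting gives |τ_{X×Y}| = 125.


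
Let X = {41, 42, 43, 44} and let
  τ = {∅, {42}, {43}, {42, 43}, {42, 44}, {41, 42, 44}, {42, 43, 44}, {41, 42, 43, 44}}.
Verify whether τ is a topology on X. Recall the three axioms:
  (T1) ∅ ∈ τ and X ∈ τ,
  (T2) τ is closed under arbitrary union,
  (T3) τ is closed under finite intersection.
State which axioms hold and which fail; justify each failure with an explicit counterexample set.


τ IS a topology on X.

Axiom (T1): ∅ ∈ τ? Yes; X ∈ τ? Yes.
Axiom (T2/T3): check pairwise unions and intersections of members of τ.
All pairwise intersections and unions checked — each lies in τ. Therefore τ satisfies (T1), (T2), (T3): it IS a topology on X.


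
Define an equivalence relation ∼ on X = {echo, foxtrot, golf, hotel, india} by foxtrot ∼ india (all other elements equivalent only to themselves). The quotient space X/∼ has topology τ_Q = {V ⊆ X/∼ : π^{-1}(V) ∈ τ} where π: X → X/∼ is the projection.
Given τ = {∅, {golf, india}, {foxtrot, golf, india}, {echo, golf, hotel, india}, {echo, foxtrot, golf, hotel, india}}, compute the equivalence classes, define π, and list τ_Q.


X/∼ = {[echo], [foxtrot=india], [golf], [hotel]}; |τ_Q| = 3.

Equivalence classes: [echo], [foxtrot=india], [golf], [hotel].
Quotient map π: X → X/∼ sends echo ↦ [echo], foxtrot ↦ [foxtrot=india], golf ↦ [golf], hotel ↦ [hotel], india ↦ [foxtrot=india].
For each subset V ⊆ X/∼, compute π^{-1}(V) ⊆ X and check whether π^{-1}(V) ∈ τ. V is open in τ_Q iff π^{-1}(V) ∈ τ.
  V = {}: π^{-1}(V) = ∅ ∈ τ ✓.
  V = {[echo]}: π^{-1}(V) = {echo} ∉ τ ✗.
  V = {[foxtrot=india]}: π^{-1}(V) = {foxtrot, india} ∉ τ ✗.
  V = {[echo], [foxtrot=india]}: π^{-1}(V) = {echo, foxtrot, india} ∉ τ ✗.
  V = {[golf]}: π^{-1}(V) = {golf} ∉ τ ✗.
  V = {[echo], [golf]}: π^{-1}(V) = {echo, golf} ∉ τ ✗.
  V = {[foxtrot=india], [golf]}: π^{-1}(V) = {foxtrot, golf, india} ∈ τ ✓.
  V = {[echo], [foxtrot=india], [golf]}: π^{-1}(V) = {echo, foxtrot, golf, india} ∉ τ ✗.
  V = {[hotel]}: π^{-1}(V) = {hotel} ∉ τ ✗.
  V = {[echo], [hotel]}: π^{-1}(V) = {echo, hotel} ∉ τ ✗.
  V = {[foxtrot=india], [hotel]}: π^{-1}(V) = {foxtrot, hotel, india} ∉ τ ✗.
  V = {[echo], [foxtrot=india], [hotel]}: π^{-1}(V) = {echo, foxtrot, hotel, india} ∉ τ ✗.
  V = {[golf], [hotel]}: π^{-1}(V) = {golf, hotel} ∉ τ ✗.
  V = {[echo], [golf], [hotel]}: π^{-1}(V) = {echo, golf, hotel} ∉ τ ✗.
  V = {[foxtrot=india], [golf], [hotel]}: π^{-1}(V) = {foxtrot, golf, hotel, india} ∉ τ ✗.
  V = {[echo], [foxtrot=india], [golf], [hotel]}: π^{-1}(V) = {echo, foxtrot, golf, hotel, india} ∈ τ ✓.
Open sets in the quotient: τ_Q = {{}, {[foxtrot=india], [golf]}, {[echo], [foxtrot=india], [golf], [hotel]}} (3 elements).


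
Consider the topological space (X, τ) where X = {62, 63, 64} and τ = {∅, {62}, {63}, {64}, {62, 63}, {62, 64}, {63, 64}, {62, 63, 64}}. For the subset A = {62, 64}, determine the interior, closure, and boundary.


int(A) = {62, 64}, cl(A) = {62, 64}, ∂A = ∅.

Closed sets in (X, τ) are complements of opens:
  closed(X, τ) = {∅, {62}, {63}, {64}, {62, 63}, {62, 64}, {63, 64}, {62, 63, 64}}.
int(A) = ⋃ {U ∈ τ : U ⊆ A}. Opens contained in A: ∅, {62}, {64}, {62, 64}.
Taking the union of these: int(A) = {62, 64}.
cl(A) = ⋂ {C closed : A ⊆ C}. Closed sets containing A: {62, 64}, {62, 63, 64}.
Intersecting these: cl(A) = {62, 64}.
∂A = cl(A) ∖ int(A) = {62, 64} ∖ {62, 64} = ∅.


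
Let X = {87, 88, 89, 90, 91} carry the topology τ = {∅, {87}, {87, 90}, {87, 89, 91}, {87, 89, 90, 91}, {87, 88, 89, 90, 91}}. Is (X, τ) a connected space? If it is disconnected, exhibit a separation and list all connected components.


(X, τ) is connected.

Find clopen sets (U ∈ τ with X ∖ U ∈ τ):
  U = ∅, X ∖ U = {87, 88, 89, 90, 91} — both open, so U is clopen.
  U = {87, 88, 89, 90, 91}, X ∖ U = ∅ — both open, so U is clopen.
Only trivial clopens (∅ and X) exist, so (X, τ) is connected.
Compute connected components by grouping points that agree on all clopens:
  component: {87, 88, 89, 90, 91}


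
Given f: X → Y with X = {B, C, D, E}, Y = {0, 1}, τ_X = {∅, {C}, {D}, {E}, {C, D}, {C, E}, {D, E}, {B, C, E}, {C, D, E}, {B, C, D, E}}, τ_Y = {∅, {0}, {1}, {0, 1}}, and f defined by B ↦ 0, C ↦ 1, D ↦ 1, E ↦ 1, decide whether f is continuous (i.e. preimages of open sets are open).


f is NOT continuous.

Compute f^{-1}(U) for each U ∈ τ_Y:
  U = ∅: f^{-1}(U) = ∅ ∈ τ_X ✓.
  U = {0}: f^{-1}(U) = {B} ∉ τ_X ✗.
  U = {1}: f^{-1}(U) = {C, D, E} ∈ τ_X ✓.
  U = {0, 1}: f^{-1}(U) = {B, C, D, E} ∈ τ_X ✓.
Found U = {0} with f^{-1}(U) = {B} not in τ_X. Therefore f is NOT continuous.


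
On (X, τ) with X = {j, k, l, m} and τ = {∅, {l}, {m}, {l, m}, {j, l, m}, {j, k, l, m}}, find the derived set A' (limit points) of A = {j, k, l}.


A' = {j, k}

For each x ∈ X, list the open sets U ∈ τ with x ∈ U, then check whether U ∩ (A ∖ {x}) ≠ ∅ for every such U.
  x = j: opens ∋ x are {j, l, m}, {j, k, l, m}; each meets A ∖ {j}, so x IS a limit point.
  x = k: opens ∋ x are {j, k, l, m}; each meets A ∖ {k}, so x IS a limit point.
  x = l: open {l} ∋ x has {l} ∩ (A ∖ {l}) = ∅, so x is NOT a limit point.
  x = m: open {m} ∋ x has {m} ∩ (A ∖ {m}) = ∅, so x is NOT a limit point.
Collecting: A' = {j, k}.


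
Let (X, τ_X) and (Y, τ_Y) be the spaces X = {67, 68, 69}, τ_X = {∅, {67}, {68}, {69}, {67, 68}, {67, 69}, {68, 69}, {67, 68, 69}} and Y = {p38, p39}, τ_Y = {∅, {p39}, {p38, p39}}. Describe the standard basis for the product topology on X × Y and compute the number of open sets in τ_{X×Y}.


Basis B = {∅ × ∅, {67} × {p39}, {68} × {p39}, {69} × {p39}, {67} × {p38, p39}, {67, 68} × {p39}, {67, 69} × {p39}, {68} × {p38, p39}, {68, 69} × {p39}, {69} × {p38, p39}, {67, 68, 69} × {p39}, {67, 68} × {p38, p39}, {67, 69} × {p38, p39}, {68, 69} × {p38, p39}, {67, 68, 69} × {p38, p39}}; |τ_{X×Y}| = 27.

Enumerate products U × V with U ∈ τ_X, V ∈ τ_Y (deduplicated):
  ∅ × ∅ = {} (∅)
  {67} × {p39} = {(67,p39)}
  {68} × {p39} = {(68,p39)}
  {69} × {p39} = {(69,p39)}
  {67} × {p38, p39} = {(67,p38), (67,p39)}
  {67, 68} × {p39} = {(67,p39), (68,p39)}
  {67, 69} × {p39} = {(67,p39), (69,p39)}
  {68} × {p38, p39} = {(68,p38), (68,p39)}
  {68, 69} × {p39} = {(68,p39), (69,p39)}
  {69} × {p38, p39} = {(69,p38), (69,p39)}
  {67, 68, 69} × {p39} = {(67,p39), (68,p39), (69,p39)}
  {67, 68} × {p38, p39} = {(67,p38), (67,p39), (68,p38), (68,p39)}
  {67, 69} × {p38, p39} = {(67,p38), (67,p39), (69,p38), (69,p39)}
  {68, 69} × {p38, p39} = {(68,p38), (68,p39), (69,p38), (69,p39)}
  {67, 68, 69} × {p38, p39} = {(67,p38), (67,p39), (68,p38), (68,p39), (69,p38), (69,p39)}
These 15 distinct sets form the basis B.
Close under arbitrary unions to get τ_{X×Y}; counting gives |τ_{X×Y}| = 27.


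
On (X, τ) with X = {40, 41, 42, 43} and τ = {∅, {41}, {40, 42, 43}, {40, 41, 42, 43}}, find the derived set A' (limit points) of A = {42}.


A' = {40, 43}

For each x ∈ X, list the open sets U ∈ τ with x ∈ U, then check whether U ∩ (A ∖ {x}) ≠ ∅ for every such U.
  x = 40: opens ∋ x are {40, 42, 43}, {40, 41, 42, 43}; each meets A ∖ {40}, so x IS a limit point.
  x = 41: open {41} ∋ x has {41} ∩ (A ∖ {41}) = ∅, so x is NOT a limit point.
  x = 42: open {40, 42, 43} ∋ x has {40, 42, 43} ∩ (A ∖ {42}) = ∅, so x is NOT a limit point.
  x = 43: opens ∋ x are {40, 42, 43}, {40, 41, 42, 43}; each meets A ∖ {43}, so x IS a limit point.
Collecting: A' = {40, 43}.


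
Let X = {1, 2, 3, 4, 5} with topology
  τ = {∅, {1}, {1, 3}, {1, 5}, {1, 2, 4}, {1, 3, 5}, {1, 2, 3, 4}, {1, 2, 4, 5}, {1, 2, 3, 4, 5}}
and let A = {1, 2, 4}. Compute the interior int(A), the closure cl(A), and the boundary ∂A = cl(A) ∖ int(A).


int(A) = {1, 2, 4}, cl(A) = {1, 2, 3, 4, 5}, ∂A = {3, 5}.

Closed sets in (X, τ) are complements of opens:
  closed(X, τ) = {∅, {3}, {5}, {2, 4}, {3, 5}, {2, 3, 4}, {2, 4, 5}, {2, 3, 4, 5}, {1, 2, 3, 4, 5}}.
int(A) = ⋃ {U ∈ τ : U ⊆ A}. Opens contained in A: ∅, {1}, {1, 2, 4}.
Taking the union of these: int(A) = {1, 2, 4}.
cl(A) = ⋂ {C closed : A ⊆ C}. Closed sets containing A: {1, 2, 3, 4, 5}.
Intersecting these: cl(A) = {1, 2, 3, 4, 5}.
∂A = cl(A) ∖ int(A) = {1, 2, 3, 4, 5} ∖ {1, 2, 4} = {3, 5}.


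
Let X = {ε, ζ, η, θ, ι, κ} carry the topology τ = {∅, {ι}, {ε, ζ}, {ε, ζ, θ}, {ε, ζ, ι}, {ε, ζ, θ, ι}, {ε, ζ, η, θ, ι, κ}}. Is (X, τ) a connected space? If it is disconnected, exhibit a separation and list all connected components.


(X, τ) is connected.

Find clopen sets (U ∈ τ with X ∖ U ∈ τ):
  U = ∅, X ∖ U = {ε, ζ, η, θ, ι, κ} — both open, so U is clopen.
  U = {ε, ζ, η, θ, ι, κ}, X ∖ U = ∅ — both open, so U is clopen.
Only trivial clopens (∅ and X) exist, so (X, τ) is connected.
Compute connected components by grouping points that agree on all clopens:
  component: {ε, ζ, η, θ, ι, κ}


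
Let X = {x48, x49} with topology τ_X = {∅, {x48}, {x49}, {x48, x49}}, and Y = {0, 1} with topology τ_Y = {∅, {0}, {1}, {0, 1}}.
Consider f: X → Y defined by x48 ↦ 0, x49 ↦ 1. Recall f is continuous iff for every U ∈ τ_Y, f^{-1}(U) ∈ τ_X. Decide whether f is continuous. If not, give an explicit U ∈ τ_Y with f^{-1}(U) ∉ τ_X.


f IS continuous.

Compute f^{-1}(U) for each U ∈ τ_Y:
  U = ∅: f^{-1}(U) = ∅ ∈ τ_X ✓.
  U = {0}: f^{-1}(U) = {x48} ∈ τ_X ✓.
  U = {1}: f^{-1}(U) = {x49} ∈ τ_X ✓.
  U = {0, 1}: f^{-1}(U) = {x48, x49} ∈ τ_X ✓.
Every preimage lies in τ_X, so f IS continuous.


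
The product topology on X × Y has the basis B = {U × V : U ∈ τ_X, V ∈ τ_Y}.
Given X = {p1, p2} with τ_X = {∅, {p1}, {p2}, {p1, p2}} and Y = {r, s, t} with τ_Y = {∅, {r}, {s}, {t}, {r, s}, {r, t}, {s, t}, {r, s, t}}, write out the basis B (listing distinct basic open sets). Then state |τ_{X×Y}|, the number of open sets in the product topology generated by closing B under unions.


Basis B = {∅ × ∅, {p1} × {r}, {p1} × {s}, {p1} × {t}, {p2} × {r}, {p2} × {s}, {p2} × {t}, {p1} × {r, s}, {p1} × {r, t}, {p1, p2} × {r}, {p1} × {s, t}, {p1, p2} × {s}, {p1, p2} × {t}, {p2} × {r, s}, {p2} × {r, t}, {p2} × {s, t}, {p1} × {r, s, t}, {p2} × {r, s, t}, {p1, p2} × {r, s}, {p1, p2} × {r, t}, {p1, p2} × {s, t}, {p1, p2} × {r, s, t}}; |τ_{X×Y}| = 64.

Enumerate products U × V with U ∈ τ_X, V ∈ τ_Y (deduplicated):
  ∅ × ∅ = {} (∅)
  {p1} × {r} = {(p1,r)}
  {p1} × {s} = {(p1,s)}
  {p1} × {t} = {(p1,t)}
  {p2} × {r} = {(p2,r)}
  {p2} × {s} = {(p2,s)}
  {p2} × {t} = {(p2,t)}
  {p1} × {r, s} = {(p1,r), (p1,s)}
  {p1} × {r, t} = {(p1,r), (p1,t)}
  {p1, p2} × {r} = {(p1,r), (p2,r)}
  {p1} × {s, t} = {(p1,s), (p1,t)}
  {p1, p2} × {s} = {(p1,s), (p2,s)}
  {p1, p2} × {t} = {(p1,t), (p2,t)}
  {p2} × {r, s} = {(p2,r), (p2,s)}
  {p2} × {r, t} = {(p2,r), (p2,t)}
  {p2} × {s, t} = {(p2,s), (p2,t)}
  {p1} × {r, s, t} = {(p1,r), (p1,s), (p1,t)}
  {p2} × {r, s, t} = {(p2,r), (p2,s), (p2,t)}
  {p1, p2} × {r, s} = {(p1,r), (p1,s), (p2,r), (p2,s)}
  {p1, p2} × {r, t} = {(p1,r), (p1,t), (p2,r), (p2,t)}
  {p1, p2} × {s, t} = {(p1,s), (p1,t), (p2,s), (p2,t)}
  {p1, p2} × {r, s, t} = {(p1,r), (p1,s), (p1,t), (p2,r), (p2,s), (p2,t)}
These 22 distinct sets form the basis B.
Close under arbitrary unions to get τ_{X×Y}; counting gives |τ_{X×Y}| = 64.


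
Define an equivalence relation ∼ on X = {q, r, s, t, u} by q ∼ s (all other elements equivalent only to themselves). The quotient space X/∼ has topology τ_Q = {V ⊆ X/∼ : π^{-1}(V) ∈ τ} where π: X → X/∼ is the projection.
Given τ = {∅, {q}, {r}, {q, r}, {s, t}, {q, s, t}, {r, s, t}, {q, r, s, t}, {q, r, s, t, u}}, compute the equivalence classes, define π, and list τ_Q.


X/∼ = {[q=s], [r], [t], [u]}; |τ_Q| = 5.

Equivalence classes: [q=s], [r], [t], [u].
Quotient map π: X → X/∼ sends q ↦ [q=s], r ↦ [r], s ↦ [q=s], t ↦ [t], u ↦ [u].
For each subset V ⊆ X/∼, compute π^{-1}(V) ⊆ X and check whether π^{-1}(V) ∈ τ. V is open in τ_Q iff π^{-1}(V) ∈ τ.
  V = {}: π^{-1}(V) = ∅ ∈ τ ✓.
  V = {[q=s]}: π^{-1}(V) = {q, s} ∉ τ ✗.
  V = {[r]}: π^{-1}(V) = {r} ∈ τ ✓.
  V = {[q=s], [r]}: π^{-1}(V) = {q, r, s} ∉ τ ✗.
  V = {[t]}: π^{-1}(V) = {t} ∉ τ ✗.
  V = {[q=s], [t]}: π^{-1}(V) = {q, s, t} ∈ τ ✓.
  V = {[r], [t]}: π^{-1}(V) = {r, t} ∉ τ ✗.
  V = {[q=s], [r], [t]}: π^{-1}(V) = {q, r, s, t} ∈ τ ✓.
  V = {[u]}: π^{-1}(V) = {u} ∉ τ ✗.
  V = {[q=s], [u]}: π^{-1}(V) = {q, s, u} ∉ τ ✗.
  V = {[r], [u]}: π^{-1}(V) = {r, u} ∉ τ ✗.
  V = {[q=s], [r], [u]}: π^{-1}(V) = {q, r, s, u} ∉ τ ✗.
  V = {[t], [u]}: π^{-1}(V) = {t, u} ∉ τ ✗.
  V = {[q=s], [t], [u]}: π^{-1}(V) = {q, s, t, u} ∉ τ ✗.
  V = {[r], [t], [u]}: π^{-1}(V) = {r, t, u} ∉ τ ✗.
  V = {[q=s], [r], [t], [u]}: π^{-1}(V) = {q, r, s, t, u} ∈ τ ✓.
Open sets in the quotient: τ_Q = {{}, {[r]}, {[q=s], [t]}, {[q=s], [r], [t]}, {[q=s], [r], [t], [u]}} (5 elements).


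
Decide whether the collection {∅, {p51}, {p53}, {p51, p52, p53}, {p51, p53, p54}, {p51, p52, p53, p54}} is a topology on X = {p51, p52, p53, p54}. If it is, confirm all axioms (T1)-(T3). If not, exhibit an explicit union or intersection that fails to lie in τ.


τ is NOT a topology on X.

Axiom (T1): ∅ ∈ τ? Yes; X ∈ τ? Yes.
Axiom (T2/T3): check pairwise unions and intersections of members of τ.
Counterexample for (T2): {p51} ∪ {p53} = {p51, p53} ∉ τ. Therefore τ is NOT a topology.


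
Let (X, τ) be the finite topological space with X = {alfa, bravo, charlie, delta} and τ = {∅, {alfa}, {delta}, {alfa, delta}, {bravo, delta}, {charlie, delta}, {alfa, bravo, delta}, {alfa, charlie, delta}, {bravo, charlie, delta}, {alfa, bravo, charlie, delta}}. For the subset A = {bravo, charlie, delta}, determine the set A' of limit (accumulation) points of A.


A' = {bravo, charlie}

For each x ∈ X, list the open sets U ∈ τ with x ∈ U, then check whether U ∩ (A ∖ {x}) ≠ ∅ for every such U.
  x = alfa: open {alfa} ∋ x has {alfa} ∩ (A ∖ {alfa}) = ∅, so x is NOT a limit point.
  x = bravo: opens ∋ x are {bravo, delta}, {alfa, bravo, delta}, {bravo, charlie, delta}, {alfa, bravo, charlie, delta}; each meets A ∖ {bravo}, so x IS a limit point.
  x = charlie: opens ∋ x are {charlie, delta}, {alfa, charlie, delta}, {bravo, charlie, delta}, {alfa, bravo, charlie, delta}; each meets A ∖ {charlie}, so x IS a limit point.
  x = delta: open {delta} ∋ x has {delta} ∩ (A ∖ {delta}) = ∅, so x is NOT a limit point.
Collecting: A' = {bravo, charlie}.


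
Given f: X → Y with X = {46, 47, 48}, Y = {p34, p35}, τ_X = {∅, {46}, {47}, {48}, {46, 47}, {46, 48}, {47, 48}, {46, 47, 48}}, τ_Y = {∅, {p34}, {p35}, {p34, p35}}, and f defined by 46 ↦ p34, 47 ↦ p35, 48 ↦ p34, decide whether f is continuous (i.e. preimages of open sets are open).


f IS continuous.

Compute f^{-1}(U) for each U ∈ τ_Y:
  U = ∅: f^{-1}(U) = ∅ ∈ τ_X ✓.
  U = {p34}: f^{-1}(U) = {46, 48} ∈ τ_X ✓.
  U = {p35}: f^{-1}(U) = {47} ∈ τ_X ✓.
  U = {p34, p35}: f^{-1}(U) = {46, 47, 48} ∈ τ_X ✓.
Every preimage lies in τ_X, so f IS continuous.


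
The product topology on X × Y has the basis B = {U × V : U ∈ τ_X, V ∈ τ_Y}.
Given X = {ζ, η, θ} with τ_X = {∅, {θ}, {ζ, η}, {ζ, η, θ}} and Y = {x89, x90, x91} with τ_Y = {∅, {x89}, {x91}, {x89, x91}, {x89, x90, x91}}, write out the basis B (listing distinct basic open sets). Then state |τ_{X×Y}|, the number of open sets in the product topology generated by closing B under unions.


Basis B = {∅ × ∅, {θ} × {x89}, {θ} × {x91}, {ζ, η} × {x89}, {ζ, η} × {x91}, {θ} × {x89, x91}, {ζ, η, θ} × {x89}, {ζ, η, θ} × {x91}, {θ} × {x89, x90, x91}, {ζ, η} × {x89, x91}, {ζ, η} × {x89, x90, x91}, {ζ, η, θ} × {x89, x91}, {ζ, η, θ} × {x89, x90, x91}}; |τ_{X×Y}| = 25.

Enumerate products U × V with U ∈ τ_X, V ∈ τ_Y (deduplicated):
  ∅ × ∅ = {} (∅)
  {θ} × {x89} = {(θ,x89)}
  {θ} × {x91} = {(θ,x91)}
  {ζ, η} × {x89} = {(ζ,x89), (η,x89)}
  {ζ, η} × {x91} = {(ζ,x91), (η,x91)}
  {θ} × {x89, x91} = {(θ,x89), (θ,x91)}
  {ζ, η, θ} × {x89} = {(ζ,x89), (η,x89), (θ,x89)}
  {ζ, η, θ} × {x91} = {(ζ,x91), (η,x91), (θ,x91)}
  {θ} × {x89, x90, x91} = {(θ,x89), (θ,x90), (θ,x91)}
  {ζ, η} × {x89, x91} = {(ζ,x89), (ζ,x91), (η,x89), (η,x91)}
  {ζ, η} × {x89, x90, x91} = {(ζ,x89), (ζ,x90), (ζ,x91), (η,x89), (η,x90), (η,x91)}
  {ζ, η, θ} × {x89, x91} = {(ζ,x89), (ζ,x91), (η,x89), (η,x91), (θ,x89), (θ,x91)}
  {ζ, η, θ} × {x89, x90, x91} = {(ζ,x89), (ζ,x90), (ζ,x91), (η,x89), (η,x90), (η,x91), (θ,x89), (θ,x90), (θ,x91)}
These 13 distinct sets form the basis B.
Close under arbitrary unions to get τ_{X×Y}; counting gives |τ_{X×Y}| = 25.


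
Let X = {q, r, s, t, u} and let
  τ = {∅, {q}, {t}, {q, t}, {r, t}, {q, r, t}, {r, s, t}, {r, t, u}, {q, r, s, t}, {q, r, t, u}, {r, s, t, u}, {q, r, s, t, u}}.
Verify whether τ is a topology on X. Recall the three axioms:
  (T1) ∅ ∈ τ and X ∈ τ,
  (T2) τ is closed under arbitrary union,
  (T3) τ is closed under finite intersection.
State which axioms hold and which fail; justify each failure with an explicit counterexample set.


τ IS a topology on X.

Axiom (T1): ∅ ∈ τ? Yes; X ∈ τ? Yes.
Axiom (T2/T3): check pairwise unions and intersections of members of τ.
All pairwise intersections and unions checked — each lies in τ. Therefore τ satisfies (T1), (T2), (T3): it IS a topology on X.


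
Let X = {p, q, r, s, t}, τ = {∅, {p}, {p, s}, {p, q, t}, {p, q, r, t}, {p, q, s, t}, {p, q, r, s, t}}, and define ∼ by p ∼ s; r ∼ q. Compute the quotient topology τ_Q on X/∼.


X/∼ = {[p=s], [q=r], [t]}; |τ_Q| = 3.

Equivalence classes: [p=s], [q=r], [t].
Quotient map π: X → X/∼ sends p ↦ [p=s], q ↦ [q=r], r ↦ [q=r], s ↦ [p=s], t ↦ [t].
For each subset V ⊆ X/∼, compute π^{-1}(V) ⊆ X and check whether π^{-1}(V) ∈ τ. V is open in τ_Q iff π^{-1}(V) ∈ τ.
  V = {}: π^{-1}(V) = ∅ ∈ τ ✓.
  V = {[p=s]}: π^{-1}(V) = {p, s} ∈ τ ✓.
  V = {[q=r]}: π^{-1}(V) = {q, r} ∉ τ ✗.
  V = {[p=s], [q=r]}: π^{-1}(V) = {p, q, r, s} ∉ τ ✗.
  V = {[t]}: π^{-1}(V) = {t} ∉ τ ✗.
  V = {[p=s], [t]}: π^{-1}(V) = {p, s, t} ∉ τ ✗.
  V = {[q=r], [t]}: π^{-1}(V) = {q, r, t} ∉ τ ✗.
  V = {[p=s], [q=r], [t]}: π^{-1}(V) = {p, q, r, s, t} ∈ τ ✓.
Open sets in the quotient: τ_Q = {{}, {[p=s]}, {[p=s], [q=r], [t]}} (3 elements).


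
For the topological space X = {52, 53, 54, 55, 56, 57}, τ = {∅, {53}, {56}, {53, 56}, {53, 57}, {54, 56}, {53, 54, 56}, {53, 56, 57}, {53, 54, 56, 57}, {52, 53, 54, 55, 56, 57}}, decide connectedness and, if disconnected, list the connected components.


(X, τ) is connected.

Find clopen sets (U ∈ τ with X ∖ U ∈ τ):
  U = ∅, X ∖ U = {52, 53, 54, 55, 56, 57} — both open, so U is clopen.
  U = {52, 53, 54, 55, 56, 57}, X ∖ U = ∅ — both open, so U is clopen.
Only trivial clopens (∅ and X) exist, so (X, τ) is connected.
Compute connected components by grouping points that agree on all clopens:
  component: {52, 53, 54, 55, 56, 57}


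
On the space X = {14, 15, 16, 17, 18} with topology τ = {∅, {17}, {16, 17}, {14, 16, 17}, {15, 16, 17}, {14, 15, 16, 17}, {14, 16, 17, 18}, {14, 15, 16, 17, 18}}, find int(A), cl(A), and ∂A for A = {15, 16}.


int(A) = ∅, cl(A) = {14, 15, 16, 18}, ∂A = {14, 15, 16, 18}.

Closed sets in (X, τ) are complements of opens:
  closed(X, τ) = {∅, {15}, {18}, {14, 18}, {15, 18}, {14, 15, 18}, {14, 15, 16, 18}, {14, 15, 16, 17, 18}}.
int(A) = ⋃ {U ∈ τ : U ⊆ A}. Opens contained in A: ∅.
Taking the union of these: int(A) = ∅.
cl(A) = ⋂ {C closed : A ⊆ C}. Closed sets containing A: {14, 15, 16, 18}, {14, 15, 16, 17, 18}.
Intersecting these: cl(A) = {14, 15, 16, 18}.
∂A = cl(A) ∖ int(A) = {14, 15, 16, 18} ∖ ∅ = {14, 15, 16, 18}.


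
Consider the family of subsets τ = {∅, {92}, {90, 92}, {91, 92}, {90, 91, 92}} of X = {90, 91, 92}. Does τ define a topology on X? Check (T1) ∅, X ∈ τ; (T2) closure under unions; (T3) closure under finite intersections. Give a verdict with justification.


τ IS a topology on X.

Axiom (T1): ∅ ∈ τ? Yes; X ∈ τ? Yes.
Axiom (T2/T3): check pairwise unions and intersections of members of τ.
All pairwise intersections and unions checked — each lies in τ. Therefore τ satisfies (T1), (T2), (T3): it IS a topology on X.


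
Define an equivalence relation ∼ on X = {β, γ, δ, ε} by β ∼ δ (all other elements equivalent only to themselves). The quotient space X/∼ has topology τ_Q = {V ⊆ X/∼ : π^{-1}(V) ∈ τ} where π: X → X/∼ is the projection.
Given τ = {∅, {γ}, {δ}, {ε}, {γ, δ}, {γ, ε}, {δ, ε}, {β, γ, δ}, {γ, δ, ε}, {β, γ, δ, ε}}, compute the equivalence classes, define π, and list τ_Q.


X/∼ = {[β=δ], [γ], [ε]}; |τ_Q| = 6.

Equivalence classes: [β=δ], [γ], [ε].
Quotient map π: X → X/∼ sends β ↦ [β=δ], γ ↦ [γ], δ ↦ [β=δ], ε ↦ [ε].
For each subset V ⊆ X/∼, compute π^{-1}(V) ⊆ X and check whether π^{-1}(V) ∈ τ. V is open in τ_Q iff π^{-1}(V) ∈ τ.
  V = {}: π^{-1}(V) = ∅ ∈ τ ✓.
  V = {[β=δ]}: π^{-1}(V) = {β, δ} ∉ τ ✗.
  V = {[γ]}: π^{-1}(V) = {γ} ∈ τ ✓.
  V = {[β=δ], [γ]}: π^{-1}(V) = {β, γ, δ} ∈ τ ✓.
  V = {[ε]}: π^{-1}(V) = {ε} ∈ τ ✓.
  V = {[β=δ], [ε]}: π^{-1}(V) = {β, δ, ε} ∉ τ ✗.
  V = {[γ], [ε]}: π^{-1}(V) = {γ, ε} ∈ τ ✓.
  V = {[β=δ], [γ], [ε]}: π^{-1}(V) = {β, γ, δ, ε} ∈ τ ✓.
Open sets in the quotient: τ_Q = {{}, {[γ]}, {[β=δ], [γ]}, {[ε]}, {[γ], [ε]}, {[β=δ], [γ], [ε]}} (6 elements).


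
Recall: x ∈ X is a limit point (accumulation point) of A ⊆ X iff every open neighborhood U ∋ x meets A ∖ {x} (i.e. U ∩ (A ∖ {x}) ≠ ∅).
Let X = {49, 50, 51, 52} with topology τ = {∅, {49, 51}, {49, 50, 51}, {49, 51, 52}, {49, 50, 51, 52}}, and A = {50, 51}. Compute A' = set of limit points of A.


A' = {49, 50, 52}

For each x ∈ X, list the open sets U ∈ τ with x ∈ U, then check whether U ∩ (A ∖ {x}) ≠ ∅ for every such U.
  x = 49: opens ∋ x are {49, 51}, {49, 50, 51}, {49, 51, 52}, {49, 50, 51, 52}; each meets A ∖ {49}, so x IS a limit point.
  x = 50: opens ∋ x are {49, 50, 51}, {49, 50, 51, 52}; each meets A ∖ {50}, so x IS a limit point.
  x = 51: open {49, 51} ∋ x has {49, 51} ∩ (A ∖ {51}) = ∅, so x is NOT a limit point.
  x = 52: opens ∋ x are {49, 51, 52}, {49, 50, 51, 52}; each meets A ∖ {52}, so x IS a limit point.
Collecting: A' = {49, 50, 52}.


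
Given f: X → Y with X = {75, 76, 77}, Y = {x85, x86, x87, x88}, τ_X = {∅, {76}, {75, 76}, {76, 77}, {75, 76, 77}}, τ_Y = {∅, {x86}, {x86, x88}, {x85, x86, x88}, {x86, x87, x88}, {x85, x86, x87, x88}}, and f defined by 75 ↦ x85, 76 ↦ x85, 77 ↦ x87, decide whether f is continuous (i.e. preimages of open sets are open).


f is NOT continuous.

Compute f^{-1}(U) for each U ∈ τ_Y:
  U = ∅: f^{-1}(U) = ∅ ∈ τ_X ✓.
  U = {x86}: f^{-1}(U) = ∅ ∈ τ_X ✓.
  U = {x86, x88}: f^{-1}(U) = ∅ ∈ τ_X ✓.
  U = {x85, x86, x88}: f^{-1}(U) = {75, 76} ∈ τ_X ✓.
  U = {x86, x87, x88}: f^{-1}(U) = {77} ∉ τ_X ✗.
  U = {x85, x86, x87, x88}: f^{-1}(U) = {75, 76, 77} ∈ τ_X ✓.
Found U = {x86, x87, x88} with f^{-1}(U) = {77} not in τ_X. Therefore f is NOT continuous.
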